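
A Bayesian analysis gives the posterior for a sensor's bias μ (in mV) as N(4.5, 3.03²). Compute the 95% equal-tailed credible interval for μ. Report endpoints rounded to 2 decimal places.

The posterior is symmetric, so the 95% equal-tailed interval is μ = 4.5 ± z·3.03 with z = 1.960.
Half-width: 1.960 × 3.03 = 5.94.
4.5 − 5.94 = -1.44; 4.5 + 5.94 = 10.44.

[-1.44, 10.44]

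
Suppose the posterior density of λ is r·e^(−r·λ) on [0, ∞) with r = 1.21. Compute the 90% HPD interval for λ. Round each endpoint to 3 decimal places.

The exponential density is strictly decreasing on [0, ∞), so the HPD interval is anchored at 0: [0, q] with P(λ ≤ q) = 0.90.
q = −ln(1 − 0.90) / 1.21 = 2.3026 / 1.21 = 1.903.

[0.000, 1.903]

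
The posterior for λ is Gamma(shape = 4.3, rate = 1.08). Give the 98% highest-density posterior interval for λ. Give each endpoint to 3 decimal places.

[0.574, 8.976]

The posterior is unimodal and skewed, so the HPD interval has equal density at both endpoints and is the shortest 98% interval.
Solving f(0.574) = f(8.976) with F(8.976) − F(0.574) = 0.98 gives [0.574, 8.976].
For comparison, the equal-tailed interval is [0.883, 9.741]; the HPD is narrower and shifted toward the mode.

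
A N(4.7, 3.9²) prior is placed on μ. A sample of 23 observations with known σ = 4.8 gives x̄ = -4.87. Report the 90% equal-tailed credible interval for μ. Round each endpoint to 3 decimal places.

[-5.873, -2.684]

Posterior precision = 1/3.9² + 23/4.8² = 0.0657 + 0.9983 = 1.0640, so posterior SD = 0.9695.
Posterior mean = (4.7/3.9² + 23·-4.87/4.8²) / 1.0640 = -4.2787.
Interval: -4.2787 ± 1.645 × 0.9695 → [-5.873, -2.684].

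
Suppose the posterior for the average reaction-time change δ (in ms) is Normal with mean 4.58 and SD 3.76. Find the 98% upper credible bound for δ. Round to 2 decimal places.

12.30

Need U with P(δ ≤ U) = 0.98: U = 4.58 + z_{0.02}·3.76.
z = 2.054; U = 4.58 + 2.054 × 3.76 = 12.30.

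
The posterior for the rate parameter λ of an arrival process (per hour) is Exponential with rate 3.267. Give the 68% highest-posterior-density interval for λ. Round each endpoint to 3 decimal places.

The exponential density is strictly decreasing on [0, ∞), so the HPD interval is anchored at 0: [0, q] with P(λ ≤ q) = 0.68.
q = −ln(1 − 0.68) / 3.267 = 1.1394 / 3.267 = 0.349.

[0.000, 0.349]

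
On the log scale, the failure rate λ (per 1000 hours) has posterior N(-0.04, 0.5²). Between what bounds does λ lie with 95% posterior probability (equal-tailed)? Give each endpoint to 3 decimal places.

On the log scale the 95% interval is -0.04 ± 1.960 × 0.5 = [-1.0200, 0.9400].
Exponentiate: [e^-1.0200, e^0.9400] = [0.361, 2.560].

[0.361, 2.560]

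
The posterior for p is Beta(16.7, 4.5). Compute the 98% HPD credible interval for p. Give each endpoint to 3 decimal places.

The posterior is unimodal and skewed, so the HPD interval has equal density at both endpoints and is the shortest 98% interval.
Solving f(0.575) = f(0.957) with F(0.957) − F(0.575) = 0.98 gives [0.575, 0.957].
For comparison, the equal-tailed interval is [0.554, 0.945]; the HPD is narrower and shifted toward the mode.

[0.575, 0.957]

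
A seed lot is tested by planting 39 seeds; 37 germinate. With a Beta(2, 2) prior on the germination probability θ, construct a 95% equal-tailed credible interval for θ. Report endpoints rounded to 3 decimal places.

[0.805, 0.973]

Posterior: Beta(2+37, 2+2) = Beta(39, 4).
Equal-tailed 95% interval: the 0.025 and 0.975 quantiles of Beta(39, 4).
Posterior mean ≈ 0.907, SD ≈ 0.044; a Normal approximation gives roughly [0.821, 0.993].
Exact: F⁻¹(0.025) = 0.805; F⁻¹(0.975) = 0.973.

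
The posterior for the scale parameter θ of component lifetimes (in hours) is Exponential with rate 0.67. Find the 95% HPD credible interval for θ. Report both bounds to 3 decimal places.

The exponential density is strictly decreasing on [0, ∞), so the HPD interval is anchored at 0: [0, q] with P(θ ≤ q) = 0.95.
q = −ln(1 − 0.95) / 0.67 = 2.9957 / 0.67 = 4.471.

[0.000, 4.471]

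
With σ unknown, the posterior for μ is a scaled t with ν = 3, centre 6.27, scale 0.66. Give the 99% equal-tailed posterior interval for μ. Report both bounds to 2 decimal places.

The t_3 distribution is symmetric; the 99% interval is 6.27 ± t·0.66 with t_{0.995,3} = 5.841.
Half-width: 5.841 × 0.66 = 3.86.
6.27 − 3.86 = 2.41; 6.27 + 3.86 = 10.13.

[2.41, 10.13]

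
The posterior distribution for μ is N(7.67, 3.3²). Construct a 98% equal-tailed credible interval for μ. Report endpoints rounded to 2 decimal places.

The posterior is symmetric, so the 98% equal-tailed interval is μ = 7.67 ± z·3.3 with z = 2.326.
Half-width: 2.326 × 3.3 = 7.68.
7.67 − 7.68 = -0.01; 7.67 + 7.68 = 15.35.

[-0.01, 15.35]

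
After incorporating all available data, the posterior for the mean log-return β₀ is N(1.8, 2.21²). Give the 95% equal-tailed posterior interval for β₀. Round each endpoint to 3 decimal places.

[-2.532, 6.132]

The posterior is symmetric, so the 95% equal-tailed interval is β₀ = 1.8 ± z·2.21 with z = 1.960.
Half-width: 1.960 × 2.21 = 4.332.
1.8 − 4.332 = -2.532; 1.8 + 4.332 = 6.132.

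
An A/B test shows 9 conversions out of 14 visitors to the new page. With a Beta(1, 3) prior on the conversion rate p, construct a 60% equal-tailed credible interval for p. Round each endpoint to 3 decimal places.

Posterior: Beta(1+9, 3+5) = Beta(10, 8).
Equal-tailed 60% interval: the 0.2 and 0.8 quantiles of Beta(10, 8).
Posterior mean ≈ 0.556, SD ≈ 0.114; a Normal approximation gives roughly [0.460, 0.651].
Exact: F⁻¹(0.2) = 0.457; F⁻¹(0.8) = 0.655.

[0.457, 0.655]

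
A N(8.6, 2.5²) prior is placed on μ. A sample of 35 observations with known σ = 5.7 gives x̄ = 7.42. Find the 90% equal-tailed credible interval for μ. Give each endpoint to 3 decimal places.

Posterior precision = 1/2.5² + 35/5.7² = 0.1600 + 1.0773 = 1.2373, so posterior SD = 0.8990.
Posterior mean = (8.6/2.5² + 35·7.42/5.7²) / 1.2373 = 7.5726.
Interval: 7.5726 ± 1.645 × 0.8990 → [6.094, 9.051].

[6.094, 9.051]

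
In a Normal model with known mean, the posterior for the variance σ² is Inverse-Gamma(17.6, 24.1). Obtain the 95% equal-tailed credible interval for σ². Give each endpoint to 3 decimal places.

[0.902, 2.326]

Inverse-Gamma(17.6, 24.1) quantiles: F⁻¹(0.025) and F⁻¹(0.975).
Equivalently, 1/σ² ~ Gamma(17.6, rate = 24.1); invert its 0.975 and 0.025 quantiles.
Posterior mean ≈ 1.452, SD ≈ 0.368; a Normal approximation gives roughly [0.731, 2.172].
Exact: lower = 0.902; upper = 2.326.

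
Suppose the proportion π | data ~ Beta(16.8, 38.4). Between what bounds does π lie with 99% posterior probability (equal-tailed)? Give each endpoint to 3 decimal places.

[0.162, 0.473]

Posterior: Beta(16.8, 38.4).
Equal-tailed 99% interval: the 0.005 and 0.995 quantiles of Beta(16.8, 38.4).
Posterior mean ≈ 0.304, SD ≈ 0.061; a Normal approximation gives roughly [0.146, 0.462].
Exact: F⁻¹(0.005) = 0.162; F⁻¹(0.995) = 0.473.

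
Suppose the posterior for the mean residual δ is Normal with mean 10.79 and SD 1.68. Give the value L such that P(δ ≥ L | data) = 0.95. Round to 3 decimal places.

Need L with P(δ ≥ L) = 0.95: L = 10.79 − z_{0.05}·1.68.
z = 1.645; L = 10.79 − 1.645 × 1.68 = 8.027.

8.027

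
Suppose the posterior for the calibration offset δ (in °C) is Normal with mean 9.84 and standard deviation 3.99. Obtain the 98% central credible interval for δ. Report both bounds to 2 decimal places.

The posterior is symmetric, so the 98% equal-tailed interval is δ = 9.84 ± z·3.99 with z = 2.326.
Half-width: 2.326 × 3.99 = 9.28.
9.84 − 9.28 = 0.56; 9.84 + 9.28 = 19.12.

[0.56, 19.12]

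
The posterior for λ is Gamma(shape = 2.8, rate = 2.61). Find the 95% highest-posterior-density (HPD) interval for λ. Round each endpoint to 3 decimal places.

[0.091, 2.330]

The posterior is unimodal and skewed, so the HPD interval has equal density at both endpoints and is the shortest 95% interval.
Solving f(0.091) = f(2.330) with F(2.330) − F(0.091) = 0.95 gives [0.091, 2.330].
For comparison, the equal-tailed interval is [0.205, 2.646]; the HPD is narrower and shifted toward the mode.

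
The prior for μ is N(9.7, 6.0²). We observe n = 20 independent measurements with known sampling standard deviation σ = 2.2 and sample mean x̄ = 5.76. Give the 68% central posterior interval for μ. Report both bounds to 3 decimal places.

Posterior precision = 1/6.0² + 20/2.2² = 0.0278 + 4.1322 = 4.1600, so posterior SD = 0.4903.
Posterior mean = (9.7/6.0² + 20·5.76/2.2²) / 4.1600 = 5.7863.
Interval: 5.7863 ± 0.994 × 0.4903 → [5.299, 6.274].

[5.299, 6.274]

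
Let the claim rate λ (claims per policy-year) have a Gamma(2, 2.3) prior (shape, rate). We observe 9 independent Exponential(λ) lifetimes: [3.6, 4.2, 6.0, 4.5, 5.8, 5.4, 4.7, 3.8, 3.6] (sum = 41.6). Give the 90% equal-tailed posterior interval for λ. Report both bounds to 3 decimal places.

Posterior: Gamma(2+9, 2.3+41.6) = Gamma(11, 43.9) (shape, rate).
Equal-tailed 90% interval: Gamma(11, 43.9) quantiles at 0.05 and 0.95.
Posterior mean ≈ 0.251, SD ≈ 0.076; a Normal approximation gives roughly [0.126, 0.375].
Exact: lower = 0.141; upper = 0.386.

[0.141, 0.386]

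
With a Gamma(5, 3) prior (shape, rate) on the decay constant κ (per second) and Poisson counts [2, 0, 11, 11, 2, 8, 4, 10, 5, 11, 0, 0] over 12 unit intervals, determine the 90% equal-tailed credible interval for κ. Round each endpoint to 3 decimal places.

Posterior: Gamma(5+64, 3+12) = Gamma(69, 15) (shape, rate).
Equal-tailed 90% interval: Gamma(69, 15) quantiles at 0.05 and 0.95.
Posterior mean ≈ 4.600, SD ≈ 0.554; a Normal approximation gives roughly [3.689, 5.511].
Exact: lower = 3.729; upper = 5.547.

[3.729, 5.547]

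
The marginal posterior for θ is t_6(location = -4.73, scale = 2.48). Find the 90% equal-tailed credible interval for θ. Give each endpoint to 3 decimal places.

[-9.549, 0.089]

The t_6 distribution is symmetric; the 90% interval is -4.73 ± t·2.48 with t_{0.95,6} = 1.943.
Half-width: 1.943 × 2.48 = 4.819.
-4.73 − 4.819 = -9.549; -4.73 + 4.819 = 0.089.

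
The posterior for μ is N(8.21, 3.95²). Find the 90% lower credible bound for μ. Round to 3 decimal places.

Need L with P(μ ≥ L) = 0.90: L = 8.21 − z_{0.1}·3.95.
z = 1.282; L = 8.21 − 1.282 × 3.95 = 3.148.

3.148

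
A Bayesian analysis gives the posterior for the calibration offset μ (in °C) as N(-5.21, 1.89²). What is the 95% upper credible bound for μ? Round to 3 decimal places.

-2.101

Need U with P(μ ≤ U) = 0.95: U = -5.21 + z_{0.05}·1.89.
z = 1.645; U = -5.21 + 1.645 × 1.89 = -2.101.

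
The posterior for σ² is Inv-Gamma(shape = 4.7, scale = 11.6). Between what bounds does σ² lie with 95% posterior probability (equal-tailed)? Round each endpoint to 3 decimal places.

Inverse-Gamma(4.7, 11.6) quantiles: F⁻¹(0.025) and F⁻¹(0.975).
Equivalently, 1/σ² ~ Gamma(4.7, rate = 11.6); invert its 0.975 and 0.025 quantiles.
Posterior mean ≈ 3.135, SD ≈ 1.908; a Normal approximation gives roughly [-0.604, 6.875].
Exact: lower = 1.183; upper = 7.956.

[1.183, 7.956]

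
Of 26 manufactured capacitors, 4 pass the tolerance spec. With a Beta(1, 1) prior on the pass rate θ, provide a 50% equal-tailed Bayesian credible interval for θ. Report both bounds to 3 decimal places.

[0.126, 0.223]

Posterior: Beta(1+4, 1+22) = Beta(5, 23).
Equal-tailed 50% interval: the 0.25 and 0.75 quantiles of Beta(5, 23).
Posterior mean ≈ 0.179, SD ≈ 0.071; a Normal approximation gives roughly [0.131, 0.227].
Exact: F⁻¹(0.25) = 0.126; F⁻¹(0.75) = 0.223.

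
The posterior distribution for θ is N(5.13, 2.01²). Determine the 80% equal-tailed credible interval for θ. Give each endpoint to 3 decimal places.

[2.554, 7.706]

The posterior is symmetric, so the 80% equal-tailed interval is θ = 5.13 ± z·2.01 with z = 1.282.
Half-width: 1.282 × 2.01 = 2.576.
5.13 − 2.576 = 2.554; 5.13 + 2.576 = 7.706.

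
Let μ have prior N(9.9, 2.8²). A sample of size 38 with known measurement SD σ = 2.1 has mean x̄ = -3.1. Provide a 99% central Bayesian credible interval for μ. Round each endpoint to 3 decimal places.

Posterior precision = 1/2.8² + 38/2.1² = 0.1276 + 8.6168 = 8.7443, so posterior SD = 0.3382.
Posterior mean = (9.9/2.8² + 38·-3.1/2.1²) / 8.7443 = -2.9104.
Interval: -2.9104 ± 2.576 × 0.3382 → [-3.781, -2.039].

[-3.781, -2.039]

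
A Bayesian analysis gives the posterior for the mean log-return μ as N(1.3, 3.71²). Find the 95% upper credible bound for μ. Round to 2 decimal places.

7.40

Need U with P(μ ≤ U) = 0.95: U = 1.3 + z_{0.05}·3.71.
z = 1.645; U = 1.3 + 1.645 × 3.71 = 7.40.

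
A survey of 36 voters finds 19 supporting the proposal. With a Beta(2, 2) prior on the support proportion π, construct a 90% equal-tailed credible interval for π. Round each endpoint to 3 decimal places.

Posterior: Beta(2+19, 2+17) = Beta(21, 19).
Equal-tailed 90% interval: the 0.05 and 0.95 quantiles of Beta(21, 19).
Posterior mean ≈ 0.525, SD ≈ 0.078; a Normal approximation gives roughly [0.397, 0.653].
Exact: F⁻¹(0.05) = 0.396; F⁻¹(0.95) = 0.653.

[0.396, 0.653]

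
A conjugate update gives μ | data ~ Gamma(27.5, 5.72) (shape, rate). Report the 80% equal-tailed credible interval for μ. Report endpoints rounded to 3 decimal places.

Posterior: Gamma(shape 27.5, rate 5.72).
Equal-tailed 80% interval: Gamma(27.5, 5.72) quantiles at 0.1 and 0.9.
Posterior mean ≈ 4.808, SD ≈ 0.917; a Normal approximation gives roughly [3.633, 5.983].
Exact: lower = 3.677; upper = 6.014.

[3.677, 6.014]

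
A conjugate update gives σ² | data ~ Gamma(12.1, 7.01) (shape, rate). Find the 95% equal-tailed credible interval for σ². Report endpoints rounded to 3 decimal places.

[0.895, 2.826]

Posterior: Gamma(shape 12.1, rate 7.01).
Equal-tailed 95% interval: Gamma(12.1, 7.01) quantiles at 0.025 and 0.975.
Posterior mean ≈ 1.726, SD ≈ 0.496; a Normal approximation gives roughly [0.754, 2.699].
Exact: lower = 0.895; upper = 2.826.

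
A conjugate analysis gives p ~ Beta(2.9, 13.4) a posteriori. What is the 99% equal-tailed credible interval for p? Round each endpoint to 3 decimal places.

[0.021, 0.471]

Posterior: Beta(2.9, 13.4).
Equal-tailed 99% interval: the 0.005 and 0.995 quantiles of Beta(2.9, 13.4).
Posterior mean ≈ 0.178, SD ≈ 0.092; a Normal approximation gives roughly [-0.059, 0.415].
Exact: F⁻¹(0.005) = 0.021; F⁻¹(0.995) = 0.471.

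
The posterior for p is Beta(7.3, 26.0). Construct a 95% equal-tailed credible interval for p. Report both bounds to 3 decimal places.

[0.098, 0.372]

Posterior: Beta(7.3, 26.0).
Equal-tailed 95% interval: the 0.025 and 0.975 quantiles of Beta(7.3, 26.0).
Posterior mean ≈ 0.219, SD ≈ 0.071; a Normal approximation gives roughly [0.081, 0.358].
Exact: F⁻¹(0.025) = 0.098; F⁻¹(0.975) = 0.372.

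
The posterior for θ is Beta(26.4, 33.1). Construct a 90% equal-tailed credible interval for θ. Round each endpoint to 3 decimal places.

[0.340, 0.550]

Posterior: Beta(26.4, 33.1).
Equal-tailed 90% interval: the 0.05 and 0.95 quantiles of Beta(26.4, 33.1).
Posterior mean ≈ 0.444, SD ≈ 0.064; a Normal approximation gives roughly [0.339, 0.549].
Exact: F⁻¹(0.05) = 0.340; F⁻¹(0.95) = 0.550.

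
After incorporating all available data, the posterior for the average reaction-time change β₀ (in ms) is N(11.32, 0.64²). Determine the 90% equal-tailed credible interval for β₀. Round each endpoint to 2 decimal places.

The posterior is symmetric, so the 90% equal-tailed interval is β₀ = 11.32 ± z·0.64 with z = 1.645.
Half-width: 1.645 × 0.64 = 1.05.
11.32 − 1.05 = 10.27; 11.32 + 1.05 = 12.37.

[10.27, 12.37]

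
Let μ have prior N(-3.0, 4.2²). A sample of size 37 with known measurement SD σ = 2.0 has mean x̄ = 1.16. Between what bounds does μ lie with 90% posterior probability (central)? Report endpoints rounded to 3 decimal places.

[0.595, 1.674]

Posterior precision = 1/4.2² + 37/2.0² = 0.0567 + 9.2500 = 9.3067, so posterior SD = 0.3278.
Posterior mean = (-3.0/4.2² + 37·1.16/2.0²) / 9.3067 = 1.1347.
Interval: 1.1347 ± 1.645 × 0.3278 → [0.595, 1.674].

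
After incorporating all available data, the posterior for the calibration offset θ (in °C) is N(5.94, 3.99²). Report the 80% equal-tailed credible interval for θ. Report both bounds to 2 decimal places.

[0.83, 11.05]

The posterior is symmetric, so the 80% equal-tailed interval is θ = 5.94 ± z·3.99 with z = 1.282.
Half-width: 1.282 × 3.99 = 5.11.
5.94 − 5.11 = 0.83; 5.94 + 5.11 = 11.05.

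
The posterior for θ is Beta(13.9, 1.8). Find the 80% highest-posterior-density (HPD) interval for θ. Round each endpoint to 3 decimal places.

The posterior is unimodal and skewed, so the HPD interval has equal density at both endpoints and is the shortest 80% interval.
Solving f(0.821) = f(0.991) with F(0.991) − F(0.821) = 0.80 gives [0.821, 0.991].
For comparison, the equal-tailed interval is [0.778, 0.970]; the HPD is narrower and shifted toward the mode.

[0.821, 0.991]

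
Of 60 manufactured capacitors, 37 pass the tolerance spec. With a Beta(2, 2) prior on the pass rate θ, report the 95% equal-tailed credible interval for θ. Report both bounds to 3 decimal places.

Posterior: Beta(2+37, 2+23) = Beta(39, 25).
Equal-tailed 95% interval: the 0.025 and 0.975 quantiles of Beta(39, 25).
Posterior mean ≈ 0.609, SD ≈ 0.061; a Normal approximation gives roughly [0.491, 0.728].
Exact: F⁻¹(0.025) = 0.488; F⁻¹(0.975) = 0.724.

[0.488, 0.724]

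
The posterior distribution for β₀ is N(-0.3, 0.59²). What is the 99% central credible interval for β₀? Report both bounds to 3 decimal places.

The posterior is symmetric, so the 99% equal-tailed interval is β₀ = -0.3 ± z·0.59 with z = 2.576.
Half-width: 2.576 × 0.59 = 1.520.
-0.3 − 1.520 = -1.820; -0.3 + 1.520 = 1.220.

[-1.820, 1.220]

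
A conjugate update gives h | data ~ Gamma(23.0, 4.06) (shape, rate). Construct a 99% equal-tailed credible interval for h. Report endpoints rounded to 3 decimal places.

[3.084, 9.167]

Posterior: Gamma(shape 23.0, rate 4.06).
Equal-tailed 99% interval: Gamma(23.0, 4.06) quantiles at 0.005 and 0.995.
Posterior mean ≈ 5.665, SD ≈ 1.181; a Normal approximation gives roughly [2.622, 8.708].
Exact: lower = 3.084; upper = 9.167.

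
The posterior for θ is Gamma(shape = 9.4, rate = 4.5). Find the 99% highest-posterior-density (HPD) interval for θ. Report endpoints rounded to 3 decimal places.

[0.650, 4.076]

The posterior is unimodal and skewed, so the HPD interval has equal density at both endpoints and is the shortest 99% interval.
Solving f(0.650) = f(4.076) with F(4.076) − F(0.650) = 0.99 gives [0.650, 4.076].
For comparison, the equal-tailed interval is [0.747, 4.255]; the HPD is narrower and shifted toward the mode.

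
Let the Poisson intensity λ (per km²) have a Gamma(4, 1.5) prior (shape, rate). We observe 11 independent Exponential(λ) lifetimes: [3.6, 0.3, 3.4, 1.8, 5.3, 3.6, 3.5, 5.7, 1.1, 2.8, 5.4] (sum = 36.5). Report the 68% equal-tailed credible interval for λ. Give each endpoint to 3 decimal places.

[0.294, 0.495]

Posterior: Gamma(4+11, 1.5+36.5) = Gamma(15, 38.0) (shape, rate).
Equal-tailed 68% interval: Gamma(15, 38.0) quantiles at 0.16 and 0.84.
Posterior mean ≈ 0.395, SD ≈ 0.102; a Normal approximation gives roughly [0.293, 0.496].
Exact: lower = 0.294; upper = 0.495.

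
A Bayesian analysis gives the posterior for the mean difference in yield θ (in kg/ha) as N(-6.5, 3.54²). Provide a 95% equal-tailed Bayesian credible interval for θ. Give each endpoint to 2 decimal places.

The posterior is symmetric, so the 95% equal-tailed interval is θ = -6.5 ± z·3.54 with z = 1.960.
Half-width: 1.960 × 3.54 = 6.94.
-6.5 − 6.94 = -13.44; -6.5 + 6.94 = 0.44.

[-13.44, 0.44]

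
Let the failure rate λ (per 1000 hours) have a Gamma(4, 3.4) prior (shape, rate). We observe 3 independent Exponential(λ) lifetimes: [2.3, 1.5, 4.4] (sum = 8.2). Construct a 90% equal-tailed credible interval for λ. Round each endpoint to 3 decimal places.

Posterior: Gamma(4+3, 3.4+8.2) = Gamma(7, 11.6) (shape, rate).
Equal-tailed 90% interval: Gamma(7, 11.6) quantiles at 0.05 and 0.95.
Posterior mean ≈ 0.603, SD ≈ 0.228; a Normal approximation gives roughly [0.228, 0.979].
Exact: lower = 0.283; upper = 1.021.

[0.283, 1.021]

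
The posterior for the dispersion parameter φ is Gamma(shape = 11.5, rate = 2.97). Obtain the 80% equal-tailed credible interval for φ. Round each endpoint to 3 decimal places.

[2.500, 5.388]

Posterior: Gamma(shape 11.5, rate 2.97).
Equal-tailed 80% interval: Gamma(11.5, 2.97) quantiles at 0.1 and 0.9.
Posterior mean ≈ 3.872, SD ≈ 1.142; a Normal approximation gives roughly [2.409, 5.335].
Exact: lower = 2.500; upper = 5.388.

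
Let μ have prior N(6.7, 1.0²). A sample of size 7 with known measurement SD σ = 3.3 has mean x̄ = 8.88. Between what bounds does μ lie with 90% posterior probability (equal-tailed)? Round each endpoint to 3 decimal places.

[6.270, 8.836]

Posterior precision = 1/1.0² + 7/3.3² = 1.0000 + 0.6428 = 1.6428, so posterior SD = 0.7802.
Posterior mean = (6.7/1.0² + 7·8.88/3.3²) / 1.6428 = 7.5530.
Interval: 7.5530 ± 1.645 × 0.7802 → [6.270, 8.836].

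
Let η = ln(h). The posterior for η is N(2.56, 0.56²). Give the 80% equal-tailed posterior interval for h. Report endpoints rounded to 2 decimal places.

[6.31, 26.51]

On the log scale the 80% interval is 2.56 ± 1.282 × 0.56 = [1.8423, 3.2777].
Exponentiate: [e^1.8423, e^3.2777] = [6.31, 26.51].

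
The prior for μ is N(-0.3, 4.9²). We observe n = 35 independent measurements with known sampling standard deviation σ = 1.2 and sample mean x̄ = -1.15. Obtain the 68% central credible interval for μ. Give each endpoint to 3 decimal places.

[-1.350, -0.947]

Posterior precision = 1/4.9² + 35/1.2² = 0.0416 + 24.3056 = 24.3472, so posterior SD = 0.2027.
Posterior mean = (-0.3/4.9² + 35·-1.15/1.2²) / 24.3472 = -1.1485.
Interval: -1.1485 ± 0.994 × 0.2027 → [-1.350, -0.947].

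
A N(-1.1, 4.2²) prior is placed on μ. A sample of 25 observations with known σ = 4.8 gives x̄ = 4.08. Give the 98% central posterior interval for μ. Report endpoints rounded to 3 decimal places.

Posterior precision = 1/4.2² + 25/4.8² = 0.0567 + 1.0851 = 1.1418, so posterior SD = 0.9359.
Posterior mean = (-1.1/4.2² + 25·4.08/4.8²) / 1.1418 = 3.8228.
Interval: 3.8228 ± 2.326 × 0.9359 → [1.646, 6.000].

[1.646, 6.000]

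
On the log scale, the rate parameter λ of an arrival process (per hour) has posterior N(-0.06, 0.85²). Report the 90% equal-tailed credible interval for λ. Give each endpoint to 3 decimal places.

[0.233, 3.812]

On the log scale the 90% interval is -0.06 ± 1.645 × 0.85 = [-1.4581, 1.3381].
Exponentiate: [e^-1.4581, e^1.3381] = [0.233, 3.812].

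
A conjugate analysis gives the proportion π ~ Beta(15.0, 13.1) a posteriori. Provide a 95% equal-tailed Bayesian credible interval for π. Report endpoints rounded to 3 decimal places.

Posterior: Beta(15.0, 13.1).
Equal-tailed 95% interval: the 0.025 and 0.975 quantiles of Beta(15.0, 13.1).
Posterior mean ≈ 0.534, SD ≈ 0.092; a Normal approximation gives roughly [0.353, 0.715].
Exact: F⁻¹(0.025) = 0.352; F⁻¹(0.975) = 0.711.

[0.352, 0.711]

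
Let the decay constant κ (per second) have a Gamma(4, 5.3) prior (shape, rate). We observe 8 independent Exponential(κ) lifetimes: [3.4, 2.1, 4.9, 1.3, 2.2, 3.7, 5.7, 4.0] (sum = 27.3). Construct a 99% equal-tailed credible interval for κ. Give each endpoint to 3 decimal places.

Posterior: Gamma(4+8, 5.3+27.3) = Gamma(12, 32.6) (shape, rate).
Equal-tailed 99% interval: Gamma(12, 32.6) quantiles at 0.005 and 0.995.
Posterior mean ≈ 0.368, SD ≈ 0.106; a Normal approximation gives roughly [0.094, 0.642].
Exact: lower = 0.152; upper = 0.699.

[0.152, 0.699]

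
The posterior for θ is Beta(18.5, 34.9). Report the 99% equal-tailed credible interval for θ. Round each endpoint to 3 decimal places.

[0.194, 0.520]

Posterior: Beta(18.5, 34.9).
Equal-tailed 99% interval: the 0.005 and 0.995 quantiles of Beta(18.5, 34.9).
Posterior mean ≈ 0.346, SD ≈ 0.065; a Normal approximation gives roughly [0.180, 0.513].
Exact: F⁻¹(0.005) = 0.194; F⁻¹(0.995) = 0.520.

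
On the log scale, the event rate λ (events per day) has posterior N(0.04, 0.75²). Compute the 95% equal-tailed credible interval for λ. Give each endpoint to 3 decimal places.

On the log scale the 95% interval is 0.04 ± 1.960 × 0.75 = [-1.4300, 1.5100].
Exponentiate: [e^-1.4300, e^1.5100] = [0.239, 4.527].

[0.239, 4.527]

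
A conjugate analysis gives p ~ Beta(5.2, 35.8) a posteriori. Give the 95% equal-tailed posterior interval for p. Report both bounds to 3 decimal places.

[0.045, 0.243]

Posterior: Beta(5.2, 35.8).
Equal-tailed 95% interval: the 0.025 and 0.975 quantiles of Beta(5.2, 35.8).
Posterior mean ≈ 0.127, SD ≈ 0.051; a Normal approximation gives roughly [0.026, 0.227].
Exact: F⁻¹(0.025) = 0.045; F⁻¹(0.975) = 0.243.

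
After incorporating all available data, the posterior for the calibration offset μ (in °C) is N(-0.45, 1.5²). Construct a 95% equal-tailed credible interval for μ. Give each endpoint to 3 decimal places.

The posterior is symmetric, so the 95% equal-tailed interval is μ = -0.45 ± z·1.5 with z = 1.960.
Half-width: 1.960 × 1.5 = 2.940.
-0.45 − 2.940 = -3.390; -0.45 + 2.940 = 2.490.

[-3.390, 2.490]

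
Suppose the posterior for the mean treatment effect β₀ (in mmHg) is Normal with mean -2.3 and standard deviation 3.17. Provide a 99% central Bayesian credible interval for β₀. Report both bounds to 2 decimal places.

The posterior is symmetric, so the 99% equal-tailed interval is β₀ = -2.3 ± z·3.17 with z = 2.576.
Half-width: 2.576 × 3.17 = 8.17.
-2.3 − 8.17 = -10.47; -2.3 + 8.17 = 5.87.

[-10.47, 5.87]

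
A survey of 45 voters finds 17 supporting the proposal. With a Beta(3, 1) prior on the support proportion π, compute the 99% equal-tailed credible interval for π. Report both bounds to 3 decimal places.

Posterior: Beta(3+17, 1+28) = Beta(20, 29).
Equal-tailed 99% interval: the 0.005 and 0.995 quantiles of Beta(20, 29).
Posterior mean ≈ 0.408, SD ≈ 0.070; a Normal approximation gives roughly [0.229, 0.587].
Exact: F⁻¹(0.005) = 0.239; F⁻¹(0.995) = 0.591.

[0.239, 0.591]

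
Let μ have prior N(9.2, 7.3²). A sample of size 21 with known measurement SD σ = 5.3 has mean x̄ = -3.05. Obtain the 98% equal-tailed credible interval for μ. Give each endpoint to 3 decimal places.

Posterior precision = 1/7.3² + 21/5.3² = 0.0188 + 0.7476 = 0.7664, so posterior SD = 1.1423.
Posterior mean = (9.2/7.3² + 21·-3.05/5.3²) / 0.7664 = -2.7500.
Interval: -2.7500 ± 2.326 × 1.1423 → [-5.407, -0.093].

[-5.407, -0.093]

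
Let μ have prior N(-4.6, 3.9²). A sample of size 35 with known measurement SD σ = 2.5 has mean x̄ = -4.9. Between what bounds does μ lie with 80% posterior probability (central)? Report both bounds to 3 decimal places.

Posterior precision = 1/3.9² + 35/2.5² = 0.0657 + 5.6000 = 5.6657, so posterior SD = 0.4201.
Posterior mean = (-4.6/3.9² + 35·-4.9/2.5²) / 5.6657 = -4.8965.
Interval: -4.8965 ± 1.282 × 0.4201 → [-5.435, -4.358].

[-5.435, -4.358]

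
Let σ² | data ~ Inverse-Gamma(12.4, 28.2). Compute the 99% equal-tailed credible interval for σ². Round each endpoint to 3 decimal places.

[1.209, 5.427]

Inverse-Gamma(12.4, 28.2) quantiles: F⁻¹(0.005) and F⁻¹(0.995).
Equivalently, 1/σ² ~ Gamma(12.4, rate = 28.2); invert its 0.995 and 0.005 quantiles.
Posterior mean ≈ 2.474, SD ≈ 0.767; a Normal approximation gives roughly [0.498, 4.449].
Exact: lower = 1.209; upper = 5.427.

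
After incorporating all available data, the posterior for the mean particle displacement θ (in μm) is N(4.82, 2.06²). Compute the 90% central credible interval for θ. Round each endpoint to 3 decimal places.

The posterior is symmetric, so the 90% equal-tailed interval is θ = 4.82 ± z·2.06 with z = 1.645.
Half-width: 1.645 × 2.06 = 3.388.
4.82 − 3.388 = 1.432; 4.82 + 3.388 = 8.208.

[1.432, 8.208]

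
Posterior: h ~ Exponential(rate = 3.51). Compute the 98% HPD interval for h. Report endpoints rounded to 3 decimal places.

The exponential density is strictly decreasing on [0, ∞), so the HPD interval is anchored at 0: [0, q] with P(h ≤ q) = 0.98.
q = −ln(1 − 0.98) / 3.51 = 3.9120 / 3.51 = 1.115.

[0.000, 1.115]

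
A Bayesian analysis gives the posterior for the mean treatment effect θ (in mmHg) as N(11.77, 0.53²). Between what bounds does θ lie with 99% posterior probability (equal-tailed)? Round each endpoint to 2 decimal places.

The posterior is symmetric, so the 99% equal-tailed interval is θ = 11.77 ± z·0.53 with z = 2.576.
Half-width: 2.576 × 0.53 = 1.37.
11.77 − 1.37 = 10.40; 11.77 + 1.37 = 13.14.

[10.40, 13.14]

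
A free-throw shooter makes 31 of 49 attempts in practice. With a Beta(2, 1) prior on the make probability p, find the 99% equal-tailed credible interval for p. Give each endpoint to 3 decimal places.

Posterior: Beta(2+31, 1+18) = Beta(33, 19).
Equal-tailed 99% interval: the 0.005 and 0.995 quantiles of Beta(33, 19).
Posterior mean ≈ 0.635, SD ≈ 0.066; a Normal approximation gives roughly [0.464, 0.805].
Exact: F⁻¹(0.005) = 0.458; F⁻¹(0.995) = 0.792.

[0.458, 0.792]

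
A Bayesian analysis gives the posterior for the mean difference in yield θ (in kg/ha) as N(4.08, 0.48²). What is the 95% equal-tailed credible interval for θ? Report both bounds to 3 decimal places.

The posterior is symmetric, so the 95% equal-tailed interval is θ = 4.08 ± z·0.48 with z = 1.960.
Half-width: 1.960 × 0.48 = 0.941.
4.08 − 0.941 = 3.139; 4.08 + 0.941 = 5.021.

[3.139, 5.021]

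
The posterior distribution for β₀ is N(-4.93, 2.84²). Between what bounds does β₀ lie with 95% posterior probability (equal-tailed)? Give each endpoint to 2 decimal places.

[-10.50, 0.64]

The posterior is symmetric, so the 95% equal-tailed interval is β₀ = -4.93 ± z·2.84 with z = 1.960.
Half-width: 1.960 × 2.84 = 5.57.
-4.93 − 5.57 = -10.50; -4.93 + 5.57 = 0.64.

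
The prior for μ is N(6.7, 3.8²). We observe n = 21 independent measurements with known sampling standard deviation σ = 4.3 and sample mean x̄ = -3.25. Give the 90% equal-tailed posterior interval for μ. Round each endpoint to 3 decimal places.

[-4.177, -1.180]

Posterior precision = 1/3.8² + 21/4.3² = 0.0693 + 1.1357 = 1.2050, so posterior SD = 0.9110.
Posterior mean = (6.7/3.8² + 21·-3.25/4.3²) / 1.2050 = -2.6782.
Interval: -2.6782 ± 1.645 × 0.9110 → [-4.177, -1.180].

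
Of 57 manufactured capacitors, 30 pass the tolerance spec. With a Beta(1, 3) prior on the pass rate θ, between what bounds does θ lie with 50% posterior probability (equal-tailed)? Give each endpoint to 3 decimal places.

[0.465, 0.552]

Posterior: Beta(1+30, 3+27) = Beta(31, 30).
Equal-tailed 50% interval: the 0.25 and 0.75 quantiles of Beta(31, 30).
Posterior mean ≈ 0.508, SD ≈ 0.063; a Normal approximation gives roughly [0.465, 0.551].
Exact: F⁻¹(0.25) = 0.465; F⁻¹(0.75) = 0.552.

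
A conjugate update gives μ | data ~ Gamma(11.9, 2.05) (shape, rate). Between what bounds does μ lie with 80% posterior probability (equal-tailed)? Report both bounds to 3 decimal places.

Posterior: Gamma(shape 11.9, rate 2.05).
Equal-tailed 80% interval: Gamma(11.9, 2.05) quantiles at 0.1 and 0.9.
Posterior mean ≈ 5.805, SD ≈ 1.683; a Normal approximation gives roughly [3.648, 7.961].
Exact: lower = 3.780; upper = 8.039.

[3.780, 8.039]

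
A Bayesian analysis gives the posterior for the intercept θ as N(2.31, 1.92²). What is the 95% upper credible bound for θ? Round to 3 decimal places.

5.468

Need U with P(θ ≤ U) = 0.95: U = 2.31 + z_{0.05}·1.92.
z = 1.645; U = 2.31 + 1.645 × 1.92 = 5.468.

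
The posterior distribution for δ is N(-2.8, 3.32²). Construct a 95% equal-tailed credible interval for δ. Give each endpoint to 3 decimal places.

[-9.307, 3.707]

The posterior is symmetric, so the 95% equal-tailed interval is δ = -2.8 ± z·3.32 with z = 1.960.
Half-width: 1.960 × 3.32 = 6.507.
-2.8 − 6.507 = -9.307; -2.8 + 6.507 = 3.707.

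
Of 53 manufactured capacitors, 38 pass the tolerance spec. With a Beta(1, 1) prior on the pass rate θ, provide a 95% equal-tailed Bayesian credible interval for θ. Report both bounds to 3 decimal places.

[0.584, 0.820]

Posterior: Beta(1+38, 1+15) = Beta(39, 16).
Equal-tailed 95% interval: the 0.025 and 0.975 quantiles of Beta(39, 16).
Posterior mean ≈ 0.709, SD ≈ 0.061; a Normal approximation gives roughly [0.590, 0.828].
Exact: F⁻¹(0.025) = 0.584; F⁻¹(0.975) = 0.820.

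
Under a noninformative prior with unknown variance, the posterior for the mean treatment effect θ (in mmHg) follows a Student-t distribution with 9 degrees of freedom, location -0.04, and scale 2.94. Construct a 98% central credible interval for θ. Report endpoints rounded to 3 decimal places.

The t_9 distribution is symmetric; the 98% interval is -0.04 ± t·2.94 with t_{0.99,9} = 2.821.
Half-width: 2.821 × 2.94 = 8.295.
-0.04 − 8.295 = -8.335; -0.04 + 8.295 = 8.255.

[-8.335, 8.255]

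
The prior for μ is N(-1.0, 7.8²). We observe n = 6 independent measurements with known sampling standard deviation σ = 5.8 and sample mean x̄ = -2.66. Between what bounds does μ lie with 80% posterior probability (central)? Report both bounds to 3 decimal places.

[-5.424, 0.384]

Posterior precision = 1/7.8² + 6/5.8² = 0.0164 + 0.1784 = 0.1948, so posterior SD = 2.2657.
Posterior mean = (-1.0/7.8² + 6·-2.66/5.8²) / 0.1948 = -2.5199.
Interval: -2.5199 ± 1.282 × 2.2657 → [-5.424, 0.384].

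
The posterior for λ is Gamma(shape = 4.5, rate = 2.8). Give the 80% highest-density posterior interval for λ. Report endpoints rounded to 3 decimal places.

The posterior is unimodal and skewed, so the HPD interval has equal density at both endpoints and is the shortest 80% interval.
Solving f(0.565) = f(2.342) with F(2.342) − F(0.565) = 0.80 gives [0.565, 2.342].
For comparison, the equal-tailed interval is [0.744, 2.622]; the HPD is narrower and shifted toward the mode.

[0.565, 2.342]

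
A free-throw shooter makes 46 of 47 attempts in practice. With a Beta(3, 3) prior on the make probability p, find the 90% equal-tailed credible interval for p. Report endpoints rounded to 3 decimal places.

Posterior: Beta(3+46, 3+1) = Beta(49, 4).
Equal-tailed 90% interval: the 0.05 and 0.95 quantiles of Beta(49, 4).
Posterior mean ≈ 0.925, SD ≈ 0.036; a Normal approximation gives roughly [0.865, 0.984].
Exact: F⁻¹(0.05) = 0.858; F⁻¹(0.95) = 0.973.

[0.858, 0.973]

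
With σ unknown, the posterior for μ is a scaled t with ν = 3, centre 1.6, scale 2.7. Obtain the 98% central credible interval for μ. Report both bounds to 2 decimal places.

The t_3 distribution is symmetric; the 98% interval is 1.6 ± t·2.7 with t_{0.99,3} = 4.541.
Half-width: 4.541 × 2.7 = 12.26.
1.6 − 12.26 = -10.66; 1.6 + 12.26 = 13.86.

[-10.66, 13.86]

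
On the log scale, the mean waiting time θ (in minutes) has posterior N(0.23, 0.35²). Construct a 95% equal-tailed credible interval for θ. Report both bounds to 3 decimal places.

On the log scale the 95% interval is 0.23 ± 1.960 × 0.35 = [-0.4560, 0.9160].
Exponentiate: [e^-0.4560, e^0.9160] = [0.634, 2.499].

[0.634, 2.499]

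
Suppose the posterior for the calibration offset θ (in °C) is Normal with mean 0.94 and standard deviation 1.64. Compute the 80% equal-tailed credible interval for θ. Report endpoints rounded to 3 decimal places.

[-1.162, 3.042]

The posterior is symmetric, so the 80% equal-tailed interval is θ = 0.94 ± z·1.64 with z = 1.282.
Half-width: 1.282 × 1.64 = 2.102.
0.94 − 2.102 = -1.162; 0.94 + 2.102 = 3.042.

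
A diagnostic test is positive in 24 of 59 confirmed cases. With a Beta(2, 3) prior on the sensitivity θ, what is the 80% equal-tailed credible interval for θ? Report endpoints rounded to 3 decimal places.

Posterior: Beta(2+24, 3+35) = Beta(26, 38).
Equal-tailed 80% interval: the 0.1 and 0.9 quantiles of Beta(26, 38).
Posterior mean ≈ 0.406, SD ≈ 0.061; a Normal approximation gives roughly [0.328, 0.484].
Exact: F⁻¹(0.1) = 0.328; F⁻¹(0.9) = 0.485.

[0.328, 0.485]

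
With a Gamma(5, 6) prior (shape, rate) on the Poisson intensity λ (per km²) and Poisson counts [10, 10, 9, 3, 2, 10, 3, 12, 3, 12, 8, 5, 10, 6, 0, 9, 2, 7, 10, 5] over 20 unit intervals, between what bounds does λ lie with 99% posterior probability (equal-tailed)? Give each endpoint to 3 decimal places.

Posterior: Gamma(5+136, 6+20) = Gamma(141, 26) (shape, rate).
Equal-tailed 99% interval: Gamma(141, 26) quantiles at 0.005 and 0.995.
Posterior mean ≈ 5.423, SD ≈ 0.457; a Normal approximation gives roughly [4.247, 6.599].
Exact: lower = 4.319; upper = 6.672.

[4.319, 6.672]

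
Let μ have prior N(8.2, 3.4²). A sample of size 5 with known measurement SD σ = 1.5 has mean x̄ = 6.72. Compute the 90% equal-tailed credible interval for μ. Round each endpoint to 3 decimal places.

Posterior precision = 1/3.4² + 5/1.5² = 0.0865 + 2.2222 = 2.3087, so posterior SD = 0.6581.
Posterior mean = (8.2/3.4² + 5·6.72/1.5²) / 2.3087 = 6.7755.
Interval: 6.7755 ± 1.645 × 0.6581 → [5.693, 7.858].

[5.693, 7.858]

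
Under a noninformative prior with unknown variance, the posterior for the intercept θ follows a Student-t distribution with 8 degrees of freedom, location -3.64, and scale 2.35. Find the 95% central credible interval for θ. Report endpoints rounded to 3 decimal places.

The t_8 distribution is symmetric; the 95% interval is -3.64 ± t·2.35 with t_{0.975,8} = 2.306.
Half-width: 2.306 × 2.35 = 5.419.
-3.64 − 5.419 = -9.059; -3.64 + 5.419 = 1.779.

[-9.059, 1.779]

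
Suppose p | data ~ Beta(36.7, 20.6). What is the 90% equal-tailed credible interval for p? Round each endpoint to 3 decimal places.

Posterior: Beta(36.7, 20.6).
Equal-tailed 90% interval: the 0.05 and 0.95 quantiles of Beta(36.7, 20.6).
Posterior mean ≈ 0.640, SD ≈ 0.063; a Normal approximation gives roughly [0.537, 0.744].
Exact: F⁻¹(0.05) = 0.534; F⁻¹(0.95) = 0.741.

[0.534, 0.741]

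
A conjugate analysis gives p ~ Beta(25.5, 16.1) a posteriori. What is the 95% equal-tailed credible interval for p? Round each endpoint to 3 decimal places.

Posterior: Beta(25.5, 16.1).
Equal-tailed 95% interval: the 0.025 and 0.975 quantiles of Beta(25.5, 16.1).
Posterior mean ≈ 0.613, SD ≈ 0.075; a Normal approximation gives roughly [0.467, 0.759].
Exact: F⁻¹(0.025) = 0.462; F⁻¹(0.975) = 0.753.

[0.462, 0.753]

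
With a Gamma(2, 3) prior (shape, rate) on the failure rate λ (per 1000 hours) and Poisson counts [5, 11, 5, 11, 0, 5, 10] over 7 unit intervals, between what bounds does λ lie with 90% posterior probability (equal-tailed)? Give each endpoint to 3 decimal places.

Posterior: Gamma(2+47, 3+7) = Gamma(49, 10) (shape, rate).
Equal-tailed 90% interval: Gamma(49, 10) quantiles at 0.05 and 0.95.
Posterior mean ≈ 4.900, SD ≈ 0.700; a Normal approximation gives roughly [3.749, 6.051].
Exact: lower = 3.808; upper = 6.105.

[3.808, 6.105]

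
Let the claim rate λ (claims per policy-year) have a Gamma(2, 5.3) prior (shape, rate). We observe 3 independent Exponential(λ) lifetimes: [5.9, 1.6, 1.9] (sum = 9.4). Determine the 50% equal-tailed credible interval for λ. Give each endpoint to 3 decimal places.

[0.229, 0.427]

Posterior: Gamma(2+3, 5.3+9.4) = Gamma(5, 14.7) (shape, rate).
Equal-tailed 50% interval: Gamma(5, 14.7) quantiles at 0.25 and 0.75.
Posterior mean ≈ 0.340, SD ≈ 0.152; a Normal approximation gives roughly [0.238, 0.443].
Exact: lower = 0.229; upper = 0.427.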